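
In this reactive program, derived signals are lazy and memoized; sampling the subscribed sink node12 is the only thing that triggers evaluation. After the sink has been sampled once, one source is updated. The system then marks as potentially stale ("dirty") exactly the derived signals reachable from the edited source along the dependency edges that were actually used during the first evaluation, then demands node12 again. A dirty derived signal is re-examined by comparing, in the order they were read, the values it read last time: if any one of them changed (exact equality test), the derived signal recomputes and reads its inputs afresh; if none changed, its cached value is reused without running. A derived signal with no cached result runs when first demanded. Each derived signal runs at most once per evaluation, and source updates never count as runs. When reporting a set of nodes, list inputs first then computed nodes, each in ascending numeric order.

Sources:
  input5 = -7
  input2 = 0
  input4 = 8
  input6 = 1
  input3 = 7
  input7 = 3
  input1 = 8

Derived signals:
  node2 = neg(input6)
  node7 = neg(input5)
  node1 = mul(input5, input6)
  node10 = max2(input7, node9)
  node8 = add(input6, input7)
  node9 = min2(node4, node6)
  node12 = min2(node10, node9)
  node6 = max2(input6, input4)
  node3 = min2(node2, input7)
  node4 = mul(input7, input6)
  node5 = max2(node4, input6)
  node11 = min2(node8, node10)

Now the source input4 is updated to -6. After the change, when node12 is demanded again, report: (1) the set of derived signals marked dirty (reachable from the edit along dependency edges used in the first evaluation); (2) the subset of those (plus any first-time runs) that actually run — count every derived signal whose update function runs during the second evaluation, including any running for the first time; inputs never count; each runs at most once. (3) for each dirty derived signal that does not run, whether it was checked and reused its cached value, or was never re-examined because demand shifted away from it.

First demand of the output computes:
  node4 = mul(3, 1) = 3
  node6 = max2(1, 8) = 8
  node9 = min2(3, 8) = 3
  node10 = max2(3, 3) = 3
  node12 = min2(3, 3) = 3

After the edit, cleaning proceeds:
  node6: a read changed (input4 8->-6) — executes, giving 1.
  node9: a read changed (node6 8->1) — executes, giving 1.
  node10: a read changed (node9 3->1) — executes, giving 3 — identical to its old value.
  node12: a read changed (node9 3->1) — executes, giving 1.

The edit dirties: node6, node9, node10, node12.
4 derived signals run: node6, node9, node10, node12.
No dirty derived signal escaped a run.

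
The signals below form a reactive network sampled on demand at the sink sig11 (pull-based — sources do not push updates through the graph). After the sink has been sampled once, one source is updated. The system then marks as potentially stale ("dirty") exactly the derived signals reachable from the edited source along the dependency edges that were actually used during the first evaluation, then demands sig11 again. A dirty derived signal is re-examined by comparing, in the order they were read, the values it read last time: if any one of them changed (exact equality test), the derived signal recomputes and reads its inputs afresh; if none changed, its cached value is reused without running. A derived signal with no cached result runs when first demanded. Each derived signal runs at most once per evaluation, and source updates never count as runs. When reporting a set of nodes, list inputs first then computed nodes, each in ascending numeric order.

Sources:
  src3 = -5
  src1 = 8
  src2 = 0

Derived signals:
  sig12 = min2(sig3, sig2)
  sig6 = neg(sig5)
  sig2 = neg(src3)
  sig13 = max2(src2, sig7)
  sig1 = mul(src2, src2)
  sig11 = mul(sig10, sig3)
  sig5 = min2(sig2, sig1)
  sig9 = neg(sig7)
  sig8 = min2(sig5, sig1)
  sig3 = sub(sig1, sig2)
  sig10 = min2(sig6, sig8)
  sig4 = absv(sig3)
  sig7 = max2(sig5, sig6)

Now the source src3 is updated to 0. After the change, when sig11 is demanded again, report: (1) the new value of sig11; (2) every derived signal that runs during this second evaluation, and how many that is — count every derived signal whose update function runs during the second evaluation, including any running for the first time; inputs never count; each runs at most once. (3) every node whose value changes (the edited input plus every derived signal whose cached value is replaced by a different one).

sig11 now evaluates to 0.
Run set: sig2, sig3, sig5, sig11 (4 run).
Changed values: src3, sig2, sig3.
The important point: at sig6 every value read last time is unchanged, so the dirty flag clears without a run.

Initial pass — values computed on the first demand:
  sig1 = mul(0, 0) = 0
  sig2 = neg(-5) = 5
  sig3 = sub(0, 5) = -5
  sig5 = min2(5, 0) = 0
  sig6 = neg(0) = 0
  sig8 = min2(0, 0) = 0
  sig10 = min2(0, 0) = 0
  sig11 = mul(0, -5) = 0

Second demand — change propagation:
  sig2: re-runs because src3 -5->0; new result 0.
  sig3: re-runs because sig2 5->0; new result 0.
  sig5: re-runs because sig2 5->0; new result 0 (unchanged).
  sig6: re-examined; everything it read last time is the same (sig5 unchanged) — cache 0 kept, no run.
  sig8: re-examined; everything it read last time is the same (sig5 unchanged, sig1 unchanged) — cache 0 kept, no run.
  sig10: re-examined; everything it read last time is the same (sig6 unchanged, sig8 unchanged) — cache 0 kept, no run.
  sig11: re-runs because sig3 -5->0; new result 0 (unchanged).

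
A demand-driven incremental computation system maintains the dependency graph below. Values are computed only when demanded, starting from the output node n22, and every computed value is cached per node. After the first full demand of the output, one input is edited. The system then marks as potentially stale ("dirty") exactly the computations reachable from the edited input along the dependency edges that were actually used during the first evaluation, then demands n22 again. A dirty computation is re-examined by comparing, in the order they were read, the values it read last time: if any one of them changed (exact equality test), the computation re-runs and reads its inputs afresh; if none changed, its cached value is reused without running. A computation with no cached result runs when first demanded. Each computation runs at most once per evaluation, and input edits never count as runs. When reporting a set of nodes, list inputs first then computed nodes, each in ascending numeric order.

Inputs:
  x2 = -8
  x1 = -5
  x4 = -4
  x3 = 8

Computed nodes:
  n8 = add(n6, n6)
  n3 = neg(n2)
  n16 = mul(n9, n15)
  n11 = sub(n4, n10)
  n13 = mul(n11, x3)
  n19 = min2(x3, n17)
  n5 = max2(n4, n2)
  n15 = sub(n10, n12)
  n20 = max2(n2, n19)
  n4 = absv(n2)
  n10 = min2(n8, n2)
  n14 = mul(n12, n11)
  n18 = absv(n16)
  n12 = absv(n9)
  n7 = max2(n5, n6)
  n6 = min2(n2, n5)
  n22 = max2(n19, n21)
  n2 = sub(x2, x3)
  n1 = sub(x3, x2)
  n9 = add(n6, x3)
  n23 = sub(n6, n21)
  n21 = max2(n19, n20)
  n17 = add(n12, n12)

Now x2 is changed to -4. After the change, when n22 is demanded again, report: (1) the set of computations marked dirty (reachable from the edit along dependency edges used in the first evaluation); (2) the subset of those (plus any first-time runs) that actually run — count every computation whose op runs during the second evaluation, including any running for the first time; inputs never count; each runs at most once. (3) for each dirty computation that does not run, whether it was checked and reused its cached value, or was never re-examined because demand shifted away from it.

First evaluation (everything demanded from the output):
  n2 = sub(-8, 8) = -16
  n4 = absv(-16) = 16
  n5 = max2(16, -16) = 16
  n6 = min2(-16, 16) = -16
  n9 = add(-16, 8) = -8
  n12 = absv(-8) = 8
  n17 = add(8, 8) = 16
  n19 = min2(8, 16) = 8
  n20 = max2(-16, 8) = 8
  n21 = max2(8, 8) = 8
  n22 = max2(8, 8) = 8

Propagation after the edit:
  n2: runs — x2 -8->-4; result -12.
  n4: runs — n2 -16->-12; result 12.
  n5: runs — n4 16->12; n2 -16->-12; result 12.
  n6: runs — n2 -16->-12; n5 16->12; result -12.
  n9: runs — n6 -16->-12; result -4.
  n12: runs — n9 -8->-4; result 4.
  n17: runs — n12 8->4; n12 8->4; result 8.
  n19: runs — n17 16->8; result 8 (same value as before).
  n20: runs — n2 -16->-12; result 8 (same value as before).
  n21: checked — values it read are unchanged (n19 unchanged, n20 unchanged); reused cached 8 without running.
  n22: checked — values it read are unchanged (n19 unchanged, n21 unchanged); reused cached 8 without running.

Key observation: the cutoff stops propagation at n21 — its inputs' values are unchanged, so it reuses its cache.

Marked dirty: n2, n4, n5, n6, n9, n12, n17, n19, n20, n21, n22.
Computations that run: n2, n4, n5, n6, n9, n12, n17, n19, n20 — 9 in total.
Checked but reused from cache: n21, n22.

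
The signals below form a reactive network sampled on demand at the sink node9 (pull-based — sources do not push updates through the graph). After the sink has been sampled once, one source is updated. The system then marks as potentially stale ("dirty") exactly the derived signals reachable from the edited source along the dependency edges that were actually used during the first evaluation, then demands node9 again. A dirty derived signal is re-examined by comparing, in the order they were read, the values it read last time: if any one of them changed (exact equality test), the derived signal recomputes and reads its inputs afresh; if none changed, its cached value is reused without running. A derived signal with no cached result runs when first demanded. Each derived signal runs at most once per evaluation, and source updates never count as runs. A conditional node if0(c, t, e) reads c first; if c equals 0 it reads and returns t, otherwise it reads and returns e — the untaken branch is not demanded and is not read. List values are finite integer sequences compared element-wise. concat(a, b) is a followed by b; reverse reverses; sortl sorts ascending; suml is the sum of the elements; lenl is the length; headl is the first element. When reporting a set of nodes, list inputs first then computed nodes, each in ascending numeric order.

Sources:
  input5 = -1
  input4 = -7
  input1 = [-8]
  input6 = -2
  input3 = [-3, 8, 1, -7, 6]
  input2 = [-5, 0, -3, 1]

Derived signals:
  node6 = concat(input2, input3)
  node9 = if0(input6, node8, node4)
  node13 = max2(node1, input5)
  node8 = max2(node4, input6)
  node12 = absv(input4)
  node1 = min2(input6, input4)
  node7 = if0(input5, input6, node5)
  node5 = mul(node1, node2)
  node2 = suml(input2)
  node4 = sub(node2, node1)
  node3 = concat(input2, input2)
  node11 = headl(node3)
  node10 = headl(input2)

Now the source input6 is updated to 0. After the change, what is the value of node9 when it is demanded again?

node9 now evaluates to 0.
The important point: the flipped condition pulls in fresh nodes; node8 runs for the first time.

Initial pass — values computed on the first demand:
  node1 = min2(-2, -7) = -7
  node2 = suml([-5, 0, -3, 1]) = -7
  node4 = sub(-7, -7) = 0
  node9 = if0(input6=-2 -> else branch node4) = 0

Second demand — change propagation:
  node1: re-runs because input6 -2->0; new result -7 (unchanged).
  node4: re-examined; everything it read last time is the same (node2 unchanged, node1 unchanged) — cache 0 kept, no run.
  node8: newly demanded (no cache) — executes and yields 0.
  node9: re-runs because input6 -2->0; new result 0 (unchanged).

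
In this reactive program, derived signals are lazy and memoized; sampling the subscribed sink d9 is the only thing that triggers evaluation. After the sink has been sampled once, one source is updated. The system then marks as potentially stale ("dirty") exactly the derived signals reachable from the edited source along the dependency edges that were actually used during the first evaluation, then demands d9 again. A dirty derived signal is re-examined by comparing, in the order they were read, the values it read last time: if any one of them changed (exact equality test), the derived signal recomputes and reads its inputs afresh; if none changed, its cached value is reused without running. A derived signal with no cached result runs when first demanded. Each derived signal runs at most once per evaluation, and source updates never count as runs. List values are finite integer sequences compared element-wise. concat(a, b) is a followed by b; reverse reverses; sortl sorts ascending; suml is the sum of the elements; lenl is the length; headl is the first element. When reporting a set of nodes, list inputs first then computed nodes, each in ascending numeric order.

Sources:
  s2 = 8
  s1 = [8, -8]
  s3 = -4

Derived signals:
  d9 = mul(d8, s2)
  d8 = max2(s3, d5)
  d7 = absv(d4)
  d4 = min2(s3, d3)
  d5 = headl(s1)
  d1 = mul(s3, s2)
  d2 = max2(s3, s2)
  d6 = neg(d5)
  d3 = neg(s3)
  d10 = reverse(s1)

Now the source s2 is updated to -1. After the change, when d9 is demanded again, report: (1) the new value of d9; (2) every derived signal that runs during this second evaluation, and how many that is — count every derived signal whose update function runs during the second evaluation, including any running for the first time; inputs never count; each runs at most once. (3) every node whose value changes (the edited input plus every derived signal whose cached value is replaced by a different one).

First demand of the output computes:
  d5 = headl([8, -8]) = 8
  d8 = max2(-4, 8) = 8
  d9 = mul(8, 8) = 64

After the edit, cleaning proceeds:
  d9: a read changed (s2 8->-1) — executes, giving -8.

Demanding d9 again yields -8.
1 derived signals run: d9.
The nodes whose values change: s2, d9.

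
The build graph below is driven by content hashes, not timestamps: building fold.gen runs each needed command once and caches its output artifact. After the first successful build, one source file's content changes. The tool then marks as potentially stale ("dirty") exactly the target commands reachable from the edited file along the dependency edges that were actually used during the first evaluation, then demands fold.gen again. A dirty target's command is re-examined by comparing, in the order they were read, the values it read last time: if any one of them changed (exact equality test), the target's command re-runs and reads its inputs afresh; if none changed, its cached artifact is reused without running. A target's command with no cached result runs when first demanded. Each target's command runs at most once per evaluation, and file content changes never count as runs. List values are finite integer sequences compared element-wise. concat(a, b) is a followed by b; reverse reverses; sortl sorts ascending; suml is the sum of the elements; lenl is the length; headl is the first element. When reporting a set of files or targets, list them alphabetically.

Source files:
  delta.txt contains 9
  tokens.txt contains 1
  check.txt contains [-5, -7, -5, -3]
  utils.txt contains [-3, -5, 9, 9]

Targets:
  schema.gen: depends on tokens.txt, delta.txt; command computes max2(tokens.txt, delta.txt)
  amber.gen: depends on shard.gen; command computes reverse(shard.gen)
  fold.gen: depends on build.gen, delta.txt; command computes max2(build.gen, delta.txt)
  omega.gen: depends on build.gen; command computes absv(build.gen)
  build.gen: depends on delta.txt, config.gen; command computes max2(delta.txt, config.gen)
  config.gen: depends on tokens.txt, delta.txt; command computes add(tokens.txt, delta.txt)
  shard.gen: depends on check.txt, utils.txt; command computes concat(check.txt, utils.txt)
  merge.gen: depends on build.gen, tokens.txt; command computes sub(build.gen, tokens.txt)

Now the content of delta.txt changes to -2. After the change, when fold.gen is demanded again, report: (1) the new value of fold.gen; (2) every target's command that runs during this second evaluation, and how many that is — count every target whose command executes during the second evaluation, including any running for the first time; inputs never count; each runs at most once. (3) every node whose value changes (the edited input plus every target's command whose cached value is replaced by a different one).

fold.gen now evaluates to -1.
Run set: build.gen, config.gen, fold.gen (3 run).
Changed values: build.gen, config.gen, delta.txt, fold.gen.

Initial pass — values computed on the first demand:
  config.gen = add(1, 9) = 10
  build.gen = max2(9, 10) = 10
  fold.gen = max2(10, 9) = 10

Second demand — change propagation:
  config.gen: re-runs because delta.txt 9->-2; new result -1.
  build.gen: re-runs because delta.txt 9->-2; config.gen 10->-1; new result -1.
  fold.gen: re-runs because build.gen 10->-1; delta.txt 9->-2; new result -1.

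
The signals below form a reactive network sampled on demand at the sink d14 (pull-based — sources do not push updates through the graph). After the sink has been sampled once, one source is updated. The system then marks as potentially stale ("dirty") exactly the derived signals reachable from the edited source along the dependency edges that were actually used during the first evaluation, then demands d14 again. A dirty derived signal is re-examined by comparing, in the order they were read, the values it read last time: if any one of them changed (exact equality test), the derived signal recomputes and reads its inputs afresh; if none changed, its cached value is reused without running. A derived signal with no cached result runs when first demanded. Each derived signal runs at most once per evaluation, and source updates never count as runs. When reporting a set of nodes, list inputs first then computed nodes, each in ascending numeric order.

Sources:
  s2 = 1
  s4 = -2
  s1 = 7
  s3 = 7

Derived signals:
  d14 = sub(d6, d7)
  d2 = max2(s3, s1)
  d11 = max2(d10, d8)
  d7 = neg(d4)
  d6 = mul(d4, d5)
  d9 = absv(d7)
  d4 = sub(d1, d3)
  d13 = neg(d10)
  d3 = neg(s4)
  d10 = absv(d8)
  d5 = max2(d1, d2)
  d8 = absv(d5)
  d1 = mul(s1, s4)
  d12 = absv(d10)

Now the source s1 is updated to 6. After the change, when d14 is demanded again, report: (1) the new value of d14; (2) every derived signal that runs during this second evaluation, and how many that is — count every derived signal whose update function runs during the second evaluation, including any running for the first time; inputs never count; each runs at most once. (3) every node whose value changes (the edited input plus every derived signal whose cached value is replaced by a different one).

d14 now evaluates to -112.
Run set: d1, d2, d4, d5, d6, d7, d14 (7 run).
Changed values: s1, d1, d4, d6, d7, d14.

Initial pass — values computed on the first demand:
  d1 = mul(7, -2) = -14
  d2 = max2(7, 7) = 7
  d3 = neg(-2) = 2
  d4 = sub(-14, 2) = -16
  d5 = max2(-14, 7) = 7
  d6 = mul(-16, 7) = -112
  d7 = neg(-16) = 16
  d14 = sub(-112, 16) = -128

Second demand — change propagation:
  d1: re-runs because s1 7->6; new result -12.
  d2: re-runs because s1 7->6; new result 7 (unchanged).
  d4: re-runs because d1 -14->-12; new result -14.
  d5: re-runs because d1 -14->-12; new result 7 (unchanged).
  d6: re-runs because d4 -16->-14; new result -98.
  d7: re-runs because d4 -16->-14; new result 14.
  d14: re-runs because d6 -112->-98; d7 16->14; new result -112.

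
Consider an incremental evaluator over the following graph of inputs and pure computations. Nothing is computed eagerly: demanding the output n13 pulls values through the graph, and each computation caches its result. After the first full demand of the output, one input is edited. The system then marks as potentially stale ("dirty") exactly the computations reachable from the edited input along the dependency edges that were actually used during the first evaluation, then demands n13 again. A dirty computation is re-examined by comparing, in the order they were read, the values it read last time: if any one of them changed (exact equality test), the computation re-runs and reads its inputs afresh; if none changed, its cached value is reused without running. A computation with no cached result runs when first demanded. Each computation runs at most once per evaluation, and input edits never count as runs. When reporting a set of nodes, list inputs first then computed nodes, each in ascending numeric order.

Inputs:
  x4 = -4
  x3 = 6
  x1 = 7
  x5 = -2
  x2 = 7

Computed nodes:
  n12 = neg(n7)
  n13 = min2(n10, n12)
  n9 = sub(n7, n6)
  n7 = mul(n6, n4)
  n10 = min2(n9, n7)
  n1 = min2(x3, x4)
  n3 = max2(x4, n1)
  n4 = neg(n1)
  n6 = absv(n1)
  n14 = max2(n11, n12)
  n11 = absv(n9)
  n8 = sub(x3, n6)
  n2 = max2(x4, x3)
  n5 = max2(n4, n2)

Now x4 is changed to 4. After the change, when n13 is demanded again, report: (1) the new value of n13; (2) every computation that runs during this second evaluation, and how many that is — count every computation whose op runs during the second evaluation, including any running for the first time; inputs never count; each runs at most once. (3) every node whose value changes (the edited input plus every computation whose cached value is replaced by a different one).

Initial pass — values computed on the first demand:
  n1 = min2(6, -4) = -4
  n4 = neg(-4) = 4
  n6 = absv(-4) = 4
  n7 = mul(4, 4) = 16
  n9 = sub(16, 4) = 12
  n10 = min2(12, 16) = 12
  n12 = neg(16) = -16
  n13 = min2(12, -16) = -16

Second demand — change propagation:
  n1: re-runs because x4 -4->4; new result 4.
  n4: re-runs because n1 -4->4; new result -4.
  n6: re-runs because n1 -4->4; new result 4 (unchanged).
  n7: re-runs because n4 4->-4; new result -16.
  n9: re-runs because n7 16->-16; new result -20.
  n10: re-runs because n9 12->-20; n7 16->-16; new result -20.
  n12: re-runs because n7 16->-16; new result 16.
  n13: re-runs because n10 12->-20; n12 -16->16; new result -20.

n13 now evaluates to -20.
Run set: n1, n4, n6, n7, n9, n10, n12, n13 (8 run).
Changed values: x4, n1, n4, n7, n9, n10, n12, n13.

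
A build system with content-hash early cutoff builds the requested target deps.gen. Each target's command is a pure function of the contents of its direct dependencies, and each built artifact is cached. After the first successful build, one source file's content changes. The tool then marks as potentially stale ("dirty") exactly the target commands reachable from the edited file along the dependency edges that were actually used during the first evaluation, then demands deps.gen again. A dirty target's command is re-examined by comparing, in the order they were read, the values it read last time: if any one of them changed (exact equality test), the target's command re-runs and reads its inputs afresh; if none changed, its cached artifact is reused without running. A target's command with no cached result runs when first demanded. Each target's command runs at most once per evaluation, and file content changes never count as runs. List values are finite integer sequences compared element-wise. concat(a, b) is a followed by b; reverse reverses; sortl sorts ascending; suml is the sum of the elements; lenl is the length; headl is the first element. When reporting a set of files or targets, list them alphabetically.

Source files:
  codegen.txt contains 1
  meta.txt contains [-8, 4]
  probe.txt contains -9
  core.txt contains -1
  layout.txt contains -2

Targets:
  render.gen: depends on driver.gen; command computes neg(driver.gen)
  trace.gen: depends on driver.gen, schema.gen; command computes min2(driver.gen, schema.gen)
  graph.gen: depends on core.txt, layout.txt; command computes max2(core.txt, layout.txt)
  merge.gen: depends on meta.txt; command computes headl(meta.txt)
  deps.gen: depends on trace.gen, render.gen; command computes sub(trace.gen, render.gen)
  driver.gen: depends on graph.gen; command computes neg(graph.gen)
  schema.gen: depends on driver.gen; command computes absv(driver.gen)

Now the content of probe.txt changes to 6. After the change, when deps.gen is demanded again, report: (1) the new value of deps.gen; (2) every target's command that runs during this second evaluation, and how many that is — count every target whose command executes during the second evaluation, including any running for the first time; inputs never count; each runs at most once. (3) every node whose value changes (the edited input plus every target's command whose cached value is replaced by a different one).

New value of deps.gen: 2.
Target commands that run: none — 0 in total.
Values that change: probe.txt.
Key observation: probe.txt is never demanded by the output, so the edit triggers no recomputation at all.

First evaluation (everything demanded from the output):
  graph.gen = max2(-1, -2) = -1
  driver.gen = neg(-1) = 1
  render.gen = neg(1) = -1
  schema.gen = absv(1) = 1
  trace.gen = min2(1, 1) = 1
  deps.gen = sub(1, -1) = 2

Propagation after the edit:
  probe.txt feeds no computation that the output demands — nothing is marked dirty and nothing runs.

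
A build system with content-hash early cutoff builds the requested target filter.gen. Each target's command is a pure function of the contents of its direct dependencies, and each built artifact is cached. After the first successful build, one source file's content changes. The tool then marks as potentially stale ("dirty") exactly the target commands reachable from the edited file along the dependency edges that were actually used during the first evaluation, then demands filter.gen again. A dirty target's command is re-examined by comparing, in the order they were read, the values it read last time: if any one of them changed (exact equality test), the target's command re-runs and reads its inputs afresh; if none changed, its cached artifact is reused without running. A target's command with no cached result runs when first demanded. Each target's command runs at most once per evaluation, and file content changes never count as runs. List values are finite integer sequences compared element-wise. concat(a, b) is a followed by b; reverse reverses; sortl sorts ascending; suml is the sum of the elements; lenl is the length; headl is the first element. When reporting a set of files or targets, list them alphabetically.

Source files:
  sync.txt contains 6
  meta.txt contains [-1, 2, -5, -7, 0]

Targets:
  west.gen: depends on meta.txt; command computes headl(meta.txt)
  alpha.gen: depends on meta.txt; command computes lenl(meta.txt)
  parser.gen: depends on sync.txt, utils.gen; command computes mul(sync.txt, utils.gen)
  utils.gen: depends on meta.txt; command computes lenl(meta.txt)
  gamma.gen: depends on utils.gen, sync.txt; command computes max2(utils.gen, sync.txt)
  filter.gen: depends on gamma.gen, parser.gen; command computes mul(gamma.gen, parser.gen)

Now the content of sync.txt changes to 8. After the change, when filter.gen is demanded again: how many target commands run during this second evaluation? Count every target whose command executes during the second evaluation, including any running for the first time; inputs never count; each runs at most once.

Target commands that run: filter.gen, gamma.gen, parser.gen — 3 in total.

First evaluation (everything demanded from the output):
  utils.gen = lenl([-1, 2, -5, -7, 0]) = 5
  gamma.gen = max2(5, 6) = 6
  parser.gen = mul(6, 5) = 30
  filter.gen = mul(6, 30) = 180

Propagation after the edit:
  gamma.gen: runs — sync.txt 6->8; result 8.
  parser.gen: runs — sync.txt 6->8; result 40.
  filter.gen: runs — gamma.gen 6->8; parser.gen 30->40; result 320.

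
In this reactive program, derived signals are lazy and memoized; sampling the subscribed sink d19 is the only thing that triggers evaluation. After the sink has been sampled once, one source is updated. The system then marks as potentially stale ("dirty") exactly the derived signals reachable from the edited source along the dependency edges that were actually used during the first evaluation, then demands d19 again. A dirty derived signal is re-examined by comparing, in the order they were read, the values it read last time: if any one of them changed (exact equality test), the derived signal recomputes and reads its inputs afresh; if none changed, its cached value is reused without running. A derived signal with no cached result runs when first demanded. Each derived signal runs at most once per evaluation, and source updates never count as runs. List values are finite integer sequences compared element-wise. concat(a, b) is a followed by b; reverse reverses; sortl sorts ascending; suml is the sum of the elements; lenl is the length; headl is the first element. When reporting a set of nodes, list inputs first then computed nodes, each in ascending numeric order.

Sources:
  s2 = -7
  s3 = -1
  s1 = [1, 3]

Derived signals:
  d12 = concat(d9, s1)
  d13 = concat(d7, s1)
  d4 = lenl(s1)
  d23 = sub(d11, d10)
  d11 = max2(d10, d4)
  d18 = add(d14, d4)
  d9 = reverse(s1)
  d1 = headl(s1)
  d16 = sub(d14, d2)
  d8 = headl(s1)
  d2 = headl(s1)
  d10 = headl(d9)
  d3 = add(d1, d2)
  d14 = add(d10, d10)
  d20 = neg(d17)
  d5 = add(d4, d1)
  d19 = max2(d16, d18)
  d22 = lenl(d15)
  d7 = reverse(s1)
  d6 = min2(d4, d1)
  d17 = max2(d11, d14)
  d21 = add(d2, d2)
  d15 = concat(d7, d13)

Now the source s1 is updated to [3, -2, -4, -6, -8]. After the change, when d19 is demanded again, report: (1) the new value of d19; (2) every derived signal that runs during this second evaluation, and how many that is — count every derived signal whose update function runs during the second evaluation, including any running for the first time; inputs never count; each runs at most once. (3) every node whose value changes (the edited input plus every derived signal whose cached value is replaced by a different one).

Demanding d19 again yields -11.
8 derived signals run: d2, d4, d9, d10, d14, d16, d18, d19.
The nodes whose values change: s1, d2, d4, d9, d10, d14, d16, d18, d19.

First demand of the output computes:
  d2 = headl([1, 3]) = 1
  d4 = lenl([1, 3]) = 2
  d9 = reverse([1, 3]) = [3, 1]
  d10 = headl([3, 1]) = 3
  d14 = add(3, 3) = 6
  d16 = sub(6, 1) = 5
  d18 = add(6, 2) = 8
  d19 = max2(5, 8) = 8

After the edit, cleaning proceeds:
  d2: a read changed (s1 [1, 3]->[3, -2, -4, -6, -8]) — executes, giving 3.
  d4: a read changed (s1 [1, 3]->[3, -2, -4, -6, -8]) — executes, giving 5.
  d9: a read changed (s1 [1, 3]->[3, -2, -4, -6, -8]) — executes, giving [-8, -6, -4, -2, 3].
  d10: a read changed (d9 [3, 1]->[-8, -6, -4, -2, 3]) — executes, giving -8.
  d14: a read changed (d10 3->-8; d10 3->-8) — executes, giving -16.
  d16: a read changed (d14 6->-16; d2 1->3) — executes, giving -19.
  d18: a read changed (d14 6->-16; d4 2->5) — executes, giving -11.
  d19: a read changed (d16 5->-19; d18 8->-11) — executes, giving -11.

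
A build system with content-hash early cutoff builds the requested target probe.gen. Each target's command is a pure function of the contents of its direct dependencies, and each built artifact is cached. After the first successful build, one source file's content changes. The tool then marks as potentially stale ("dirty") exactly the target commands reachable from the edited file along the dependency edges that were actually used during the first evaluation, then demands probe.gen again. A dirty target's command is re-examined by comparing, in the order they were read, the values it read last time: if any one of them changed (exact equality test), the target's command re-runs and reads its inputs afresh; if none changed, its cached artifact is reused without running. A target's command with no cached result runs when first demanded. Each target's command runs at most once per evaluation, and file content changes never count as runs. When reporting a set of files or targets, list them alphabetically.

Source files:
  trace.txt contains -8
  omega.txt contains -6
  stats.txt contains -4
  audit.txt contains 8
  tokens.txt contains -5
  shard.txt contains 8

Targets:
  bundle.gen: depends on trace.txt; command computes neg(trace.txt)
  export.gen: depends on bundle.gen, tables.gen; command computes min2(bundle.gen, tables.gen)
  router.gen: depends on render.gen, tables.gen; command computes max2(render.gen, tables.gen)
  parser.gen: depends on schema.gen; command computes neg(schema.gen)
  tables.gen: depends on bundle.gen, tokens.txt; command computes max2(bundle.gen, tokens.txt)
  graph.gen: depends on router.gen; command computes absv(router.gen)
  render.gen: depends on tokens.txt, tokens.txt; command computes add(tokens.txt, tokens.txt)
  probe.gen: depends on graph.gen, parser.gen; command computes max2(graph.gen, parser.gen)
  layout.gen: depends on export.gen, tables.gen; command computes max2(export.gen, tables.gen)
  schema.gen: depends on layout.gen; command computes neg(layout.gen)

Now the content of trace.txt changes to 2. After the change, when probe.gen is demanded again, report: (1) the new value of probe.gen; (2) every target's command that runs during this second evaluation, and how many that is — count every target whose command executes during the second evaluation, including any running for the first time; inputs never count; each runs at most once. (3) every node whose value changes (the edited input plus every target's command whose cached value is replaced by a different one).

New value of probe.gen: 2.
Target commands that run: bundle.gen, export.gen, graph.gen, layout.gen, parser.gen, probe.gen, router.gen, schema.gen, tables.gen — 9 in total.
Values that change: bundle.gen, export.gen, graph.gen, layout.gen, parser.gen, probe.gen, router.gen, schema.gen, tables.gen, trace.txt.

First evaluation (everything demanded from the output):
  bundle.gen = neg(-8) = 8
  render.gen = add(-5, -5) = -10
  tables.gen = max2(8, -5) = 8
  export.gen = min2(8, 8) = 8
  layout.gen = max2(8, 8) = 8
  router.gen = max2(-10, 8) = 8
  graph.gen = absv(8) = 8
  schema.gen = neg(8) = -8
  parser.gen = neg(-8) = 8
  probe.gen = max2(8, 8) = 8

Propagation after the edit:
  bundle.gen: runs — trace.txt -8->2; result -2.
  tables.gen: runs — bundle.gen 8->-2; result -2.
  export.gen: runs — bundle.gen 8->-2; tables.gen 8->-2; result -2.
  layout.gen: runs — export.gen 8->-2; tables.gen 8->-2; result -2.
  router.gen: runs — tables.gen 8->-2; result -2.
  graph.gen: runs — router.gen 8->-2; result 2.
  schema.gen: runs — layout.gen 8->-2; result 2.
  parser.gen: runs — schema.gen -8->2; result -2.
  probe.gen: runs — graph.gen 8->2; parser.gen 8->-2; result 2.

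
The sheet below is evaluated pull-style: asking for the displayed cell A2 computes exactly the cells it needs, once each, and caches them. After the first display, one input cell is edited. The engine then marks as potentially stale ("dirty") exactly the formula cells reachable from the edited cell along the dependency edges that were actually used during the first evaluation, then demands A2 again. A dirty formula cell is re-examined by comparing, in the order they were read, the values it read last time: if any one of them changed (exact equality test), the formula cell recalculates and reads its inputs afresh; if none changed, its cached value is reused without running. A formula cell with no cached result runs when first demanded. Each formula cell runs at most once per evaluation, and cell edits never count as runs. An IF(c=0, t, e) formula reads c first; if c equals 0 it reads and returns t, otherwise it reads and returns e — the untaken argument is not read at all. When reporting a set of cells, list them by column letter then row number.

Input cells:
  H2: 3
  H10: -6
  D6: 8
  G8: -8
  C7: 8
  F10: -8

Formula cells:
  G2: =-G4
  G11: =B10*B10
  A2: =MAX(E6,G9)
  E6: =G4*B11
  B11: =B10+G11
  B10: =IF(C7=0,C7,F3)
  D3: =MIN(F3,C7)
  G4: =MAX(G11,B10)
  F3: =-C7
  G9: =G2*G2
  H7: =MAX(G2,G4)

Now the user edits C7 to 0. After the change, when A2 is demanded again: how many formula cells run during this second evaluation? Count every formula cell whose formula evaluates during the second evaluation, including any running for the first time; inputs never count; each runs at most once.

First demand of the output computes:
  F3 = -(8) = -8
  B10 = IF(C7=0: C7=8 -> else branch F3) = -8
  G11 = -8 * -8 = 64
  B11 = -8 + 64 = 56
  G4 = MAX(64, -8) = 64
  E6 = 64 * 56 = 3584
  G2 = -(64) = -64
  G9 = -64 * -64 = 4096
  A2 = MAX(3584, 4096) = 4096

After the edit, cleaning proceeds:
  F3: stays stale; no demand reaches it after the flip.
  B10: a read changed (C7 8->0) — executes, giving 0.
  G11: a read changed (B10 -8->0; B10 -8->0) — executes, giving 0.
  B11: a read changed (B10 -8->0; G11 64->0) — executes, giving 0.
  G4: a read changed (G11 64->0; B10 -8->0) — executes, giving 0.
  E6: a read changed (G4 64->0; B11 56->0) — executes, giving 0.
  G2: a read changed (G4 64->0) — executes, giving 0.
  G9: a read changed (G2 -64->0; G2 -64->0) — executes, giving 0.
  A2: a read changed (E6 3584->0; G9 4096->0) — executes, giving 0.

Note the branch switch — demand abandons F3, which is never re-examined.

8 formula cells run: A2, B10, B11, E6, G2, G4, G9, G11.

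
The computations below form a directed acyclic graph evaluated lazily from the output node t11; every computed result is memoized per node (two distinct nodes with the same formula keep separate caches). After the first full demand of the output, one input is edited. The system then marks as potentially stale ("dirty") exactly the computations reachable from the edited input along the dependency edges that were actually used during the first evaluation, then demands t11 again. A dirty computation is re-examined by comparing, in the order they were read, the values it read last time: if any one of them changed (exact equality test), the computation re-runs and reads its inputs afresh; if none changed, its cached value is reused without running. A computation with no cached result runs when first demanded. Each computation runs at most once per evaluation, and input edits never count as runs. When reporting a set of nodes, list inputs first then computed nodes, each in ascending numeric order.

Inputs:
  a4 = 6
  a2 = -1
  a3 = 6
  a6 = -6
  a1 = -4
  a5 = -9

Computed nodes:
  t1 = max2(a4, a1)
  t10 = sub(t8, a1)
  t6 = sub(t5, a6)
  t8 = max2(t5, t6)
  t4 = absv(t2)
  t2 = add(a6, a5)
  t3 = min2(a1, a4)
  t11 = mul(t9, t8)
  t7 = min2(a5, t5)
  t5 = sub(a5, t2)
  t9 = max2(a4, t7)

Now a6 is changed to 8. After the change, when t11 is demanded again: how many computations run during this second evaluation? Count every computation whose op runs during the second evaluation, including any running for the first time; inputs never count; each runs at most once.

First demand of the output computes:
  t2 = add(-6, -9) = -15
  t5 = sub(-9, -15) = 6
  t6 = sub(6, -6) = 12
  t7 = min2(-9, 6) = -9
  t8 = max2(6, 12) = 12
  t9 = max2(6, -9) = 6
  t11 = mul(6, 12) = 72

After the edit, cleaning proceeds:
  t2: a read changed (a6 -6->8) — executes, giving -1.
  t5: a read changed (t2 -15->-1) — executes, giving -8.
  t6: a read changed (t5 6->-8; a6 -6->8) — executes, giving -16.
  t7: a read changed (t5 6->-8) — executes, giving -9 — identical to its old value.
  t8: a read changed (t5 6->-8; t6 12->-16) — executes, giving -8.
  t9: dirty, but its reads are unchanged (a4 unchanged, t7 unchanged); cached 6 stands.
  t11: a read changed (t8 12->-8) — executes, giving -48.

Note where the cutoff bites: t9 is checked, finds nothing changed, and keeps its cache.

6 computations run: t2, t5, t6, t7, t8, t11.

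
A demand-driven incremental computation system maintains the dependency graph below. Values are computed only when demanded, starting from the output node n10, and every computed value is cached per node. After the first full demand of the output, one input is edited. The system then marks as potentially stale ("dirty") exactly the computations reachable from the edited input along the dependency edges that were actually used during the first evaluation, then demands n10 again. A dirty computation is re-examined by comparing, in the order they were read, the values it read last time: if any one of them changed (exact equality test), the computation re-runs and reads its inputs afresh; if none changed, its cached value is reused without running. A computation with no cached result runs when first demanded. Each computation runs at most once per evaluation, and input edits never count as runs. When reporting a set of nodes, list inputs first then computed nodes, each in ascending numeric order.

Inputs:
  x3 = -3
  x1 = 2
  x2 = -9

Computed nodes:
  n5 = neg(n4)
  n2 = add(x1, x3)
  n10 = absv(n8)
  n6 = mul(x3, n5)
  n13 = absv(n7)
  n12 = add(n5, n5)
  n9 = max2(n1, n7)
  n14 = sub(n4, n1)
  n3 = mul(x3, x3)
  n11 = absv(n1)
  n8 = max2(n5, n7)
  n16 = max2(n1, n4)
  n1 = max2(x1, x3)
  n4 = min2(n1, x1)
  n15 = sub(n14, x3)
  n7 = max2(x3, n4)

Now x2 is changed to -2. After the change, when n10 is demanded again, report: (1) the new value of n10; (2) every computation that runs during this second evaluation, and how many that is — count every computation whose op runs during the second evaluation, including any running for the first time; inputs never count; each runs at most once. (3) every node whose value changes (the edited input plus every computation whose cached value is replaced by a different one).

First evaluation (everything demanded from the output):
  n1 = max2(2, -3) = 2
  n4 = min2(2, 2) = 2
  n5 = neg(2) = -2
  n7 = max2(-3, 2) = 2
  n8 = max2(-2, 2) = 2
  n10 = absv(2) = 2

Propagation after the edit:
  x2 feeds no computation that the output demands — nothing is marked dirty and nothing runs.

Key observation: x2 is never demanded by the output, so the edit triggers no recomputation at all.

New value of n10: 2.
Computations that run: none — 0 in total.
Values that change: x2.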